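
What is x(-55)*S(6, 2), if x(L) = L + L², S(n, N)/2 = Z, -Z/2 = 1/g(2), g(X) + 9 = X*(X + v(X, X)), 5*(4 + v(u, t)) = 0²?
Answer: 11880/13 ≈ 913.85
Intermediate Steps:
v(u, t) = -4 (v(u, t) = -4 + (⅕)*0² = -4 + (⅕)*0 = -4 + 0 = -4)
g(X) = -9 + X*(-4 + X) (g(X) = -9 + X*(X - 4) = -9 + X*(-4 + X))
Z = 2/13 (Z = -2/(-9 + 2² - 4*2) = -2/(-9 + 4 - 8) = -2/(-13) = -2*(-1/13) = 2/13 ≈ 0.15385)
S(n, N) = 4/13 (S(n, N) = 2*(2/13) = 4/13)
x(-55)*S(6, 2) = -55*(1 - 55)*(4/13) = -55*(-54)*(4/13) = 2970*(4/13) = 11880/13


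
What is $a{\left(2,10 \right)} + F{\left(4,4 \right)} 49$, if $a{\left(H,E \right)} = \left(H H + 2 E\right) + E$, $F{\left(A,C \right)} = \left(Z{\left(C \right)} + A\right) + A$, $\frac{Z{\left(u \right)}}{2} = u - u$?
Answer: $426$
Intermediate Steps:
$Z{\left(u \right)} = 0$ ($Z{\left(u \right)} = 2 \left(u - u\right) = 2 \cdot 0 = 0$)
$F{\left(A,C \right)} = 2 A$ ($F{\left(A,C \right)} = \left(0 + A\right) + A = A + A = 2 A$)
$a{\left(H,E \right)} = H^{2} + 3 E$ ($a{\left(H,E \right)} = \left(H^{2} + 2 E\right) + E = H^{2} + 3 E$)
$a{\left(2,10 \right)} + F{\left(4,4 \right)} 49 = \left(2^{2} + 3 \cdot 10\right) + 2 \cdot 4 \cdot 49 = \left(4 + 30\right) + 8 \cdot 49 = 34 + 392 = 426$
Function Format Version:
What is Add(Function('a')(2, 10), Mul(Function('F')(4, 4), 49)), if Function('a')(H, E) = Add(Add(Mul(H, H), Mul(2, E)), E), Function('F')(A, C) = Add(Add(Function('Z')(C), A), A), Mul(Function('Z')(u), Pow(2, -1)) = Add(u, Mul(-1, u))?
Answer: 426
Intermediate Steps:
Function('Z')(u) = 0 (Function('Z')(u) = Mul(2, Add(u, Mul(-1, u))) = Mul(2, 0) = 0)
Function('F')(A, C) = Mul(2, A) (Function('F')(A, C) = Add(Add(0, A), A) = Add(A, A) = Mul(2, A))
Function('a')(H, E) = Add(Pow(H, 2), Mul(3, E)) (Function('a')(H, E) = Add(Add(Pow(H, 2), Mul(2, E)), E) = Add(Pow(H, 2), Mul(3, E)))
Add(Function('a')(2, 10), Mul(Function('F')(4, 4), 49)) = Add(Add(Pow(2, 2), Mul(3, 10)), Mul(Mul(2, 4), 49)) = Add(Add(4, 30), Mul(8, 49)) = Add(34, 392) = 426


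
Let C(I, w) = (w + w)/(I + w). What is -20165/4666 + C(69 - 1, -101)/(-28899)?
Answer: -19231637587/4449810222 ≈ -4.3219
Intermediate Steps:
C(I, w) = 2*w/(I + w) (C(I, w) = (2*w)/(I + w) = 2*w/(I + w))
-20165/4666 + C(69 - 1, -101)/(-28899) = -20165/4666 + (2*(-101)/((69 - 1) - 101))/(-28899) = -20165*1/4666 + (2*(-101)/(68 - 101))*(-1/28899) = -20165/4666 + (2*(-101)/(-33))*(-1/28899) = -20165/4666 + (2*(-101)*(-1/33))*(-1/28899) = -20165/4666 + (202/33)*(-1/28899) = -20165/4666 - 202/953667 = -19231637587/4449810222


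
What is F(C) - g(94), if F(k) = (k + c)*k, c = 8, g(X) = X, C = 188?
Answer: 36754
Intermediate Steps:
F(k) = k*(8 + k) (F(k) = (k + 8)*k = (8 + k)*k = k*(8 + k))
F(C) - g(94) = 188*(8 + 188) - 1*94 = 188*196 - 94 = 36848 - 94 = 36754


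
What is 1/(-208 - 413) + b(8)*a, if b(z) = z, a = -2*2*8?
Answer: -158977/621 ≈ -256.00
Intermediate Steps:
a = -32 (a = -4*8 = -32)
1/(-208 - 413) + b(8)*a = 1/(-208 - 413) + 8*(-32) = 1/(-621) - 256 = -1/621 - 256 = -158977/621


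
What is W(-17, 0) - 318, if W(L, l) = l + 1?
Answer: -317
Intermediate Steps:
W(L, l) = 1 + l
W(-17, 0) - 318 = (1 + 0) - 318 = 1 - 318 = -317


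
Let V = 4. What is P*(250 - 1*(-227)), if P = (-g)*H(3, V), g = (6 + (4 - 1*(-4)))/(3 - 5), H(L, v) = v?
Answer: 13356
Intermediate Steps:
g = -7 (g = (6 + (4 + 4))/(-2) = (6 + 8)*(-½) = 14*(-½) = -7)
P = 28 (P = -1*(-7)*4 = 7*4 = 28)
P*(250 - 1*(-227)) = 28*(250 - 1*(-227)) = 28*(250 + 227) = 28*477 = 13356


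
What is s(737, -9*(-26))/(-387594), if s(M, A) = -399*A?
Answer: 5187/21533 ≈ 0.24089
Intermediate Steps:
s(737, -9*(-26))/(-387594) = -(-3591)*(-26)/(-387594) = -399*234*(-1/387594) = -93366*(-1/387594) = 5187/21533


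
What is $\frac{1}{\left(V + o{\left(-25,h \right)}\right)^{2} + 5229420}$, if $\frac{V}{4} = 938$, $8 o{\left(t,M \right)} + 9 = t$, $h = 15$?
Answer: $\frac{16}{308400801} \approx 5.1881 \cdot 10^{-8}$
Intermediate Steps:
$o{\left(t,M \right)} = - \frac{9}{8} + \frac{t}{8}$
$V = 3752$ ($V = 4 \cdot 938 = 3752$)
$\frac{1}{\left(V + o{\left(-25,h \right)}\right)^{2} + 5229420} = \frac{1}{\left(3752 + \left(- \frac{9}{8} + \frac{1}{8} \left(-25\right)\right)\right)^{2} + 5229420} = \frac{1}{\left(3752 - \frac{17}{4}\right)^{2} + 5229420} = \frac{1}{\left(\frac{14991}{4}\right)^{2} + 5229420} = \frac{1}{\frac{224730081}{16} + 5229420} = \frac{1}{\frac{308400801}{16}} = \frac{16}{308400801}$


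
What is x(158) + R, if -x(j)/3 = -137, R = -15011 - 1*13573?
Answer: -28173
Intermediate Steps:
R = -28584 (R = -15011 - 13573 = -28584)
x(j) = 411 (x(j) = -3*(-137) = 411)
x(158) + R = 411 - 28584 = -28173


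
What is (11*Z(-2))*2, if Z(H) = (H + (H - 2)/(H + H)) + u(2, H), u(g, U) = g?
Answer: 22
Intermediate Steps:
Z(H) = 2 + H + (-2 + H)/(2*H) (Z(H) = (H + (H - 2)/(H + H)) + 2 = (H + (-2 + H)/((2*H))) + 2 = (H + (-2 + H)*(1/(2*H))) + 2 = (H + (-2 + H)/(2*H)) + 2 = 2 + H + (-2 + H)/(2*H))
(11*Z(-2))*2 = (11*(5/2 - 2 - 1/(-2)))*2 = (11*(5/2 - 2 - 1*(-½)))*2 = (11*(5/2 - 2 + ½))*2 = (11*1)*2 = 11*2 = 22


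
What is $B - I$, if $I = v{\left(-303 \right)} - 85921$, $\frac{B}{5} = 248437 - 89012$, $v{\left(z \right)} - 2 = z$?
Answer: $883347$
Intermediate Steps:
$v{\left(z \right)} = 2 + z$
$B = 797125$ ($B = 5 \left(248437 - 89012\right) = 5 \cdot 159425 = 797125$)
$I = -86222$ ($I = \left(2 - 303\right) - 85921 = -301 - 85921 = -86222$)
$B - I = 797125 - -86222 = 797125 + 86222 = 883347$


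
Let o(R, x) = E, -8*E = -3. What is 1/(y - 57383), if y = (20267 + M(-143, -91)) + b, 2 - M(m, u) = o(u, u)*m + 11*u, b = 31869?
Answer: -8/33523 ≈ -0.00023864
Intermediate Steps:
E = 3/8 (E = -⅛*(-3) = 3/8 ≈ 0.37500)
o(R, x) = 3/8
M(m, u) = 2 - 11*u - 3*m/8 (M(m, u) = 2 - (3*m/8 + 11*u) = 2 - (11*u + 3*m/8) = 2 + (-11*u - 3*m/8) = 2 - 11*u - 3*m/8)
y = 425541/8 (y = (20267 + (2 - 11*(-91) - 3/8*(-143))) + 31869 = (20267 + (2 + 1001 + 429/8)) + 31869 = (20267 + 8453/8) + 31869 = 170589/8 + 31869 = 425541/8 ≈ 53193.)
1/(y - 57383) = 1/(425541/8 - 57383) = 1/(-33523/8) = -8/33523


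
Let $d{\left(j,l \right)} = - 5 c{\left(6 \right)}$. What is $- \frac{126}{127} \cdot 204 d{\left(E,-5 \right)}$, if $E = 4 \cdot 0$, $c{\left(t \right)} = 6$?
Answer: $\frac{771120}{127} \approx 6071.8$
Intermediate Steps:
$E = 0$
$d{\left(j,l \right)} = -30$ ($d{\left(j,l \right)} = \left(-5\right) 6 = -30$)
$- \frac{126}{127} \cdot 204 d{\left(E,-5 \right)} = - \frac{126}{127} \cdot 204 \left(-30\right) = \left(-126\right) \frac{1}{127} \cdot 204 \left(-30\right) = \left(- \frac{126}{127}\right) 204 \left(-30\right) = \left(- \frac{25704}{127}\right) \left(-30\right) = \frac{771120}{127}$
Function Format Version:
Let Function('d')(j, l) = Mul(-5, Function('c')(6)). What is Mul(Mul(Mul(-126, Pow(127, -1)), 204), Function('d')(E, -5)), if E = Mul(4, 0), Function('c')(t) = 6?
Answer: Rational(771120, 127) ≈ 6071.8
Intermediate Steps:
E = 0
Function('d')(j, l) = -30 (Function('d')(j, l) = Mul(-5, 6) = -30)
Mul(Mul(Mul(-126, Pow(127, -1)), 204), Function('d')(E, -5)) = Mul(Mul(Mul(-126, Pow(127, -1)), 204), -30) = Mul(Mul(Mul(-126, Rational(1, 127)), 204), -30) = Mul(Mul(Rational(-126, 127), 204), -30) = Mul(Rational(-25704, 127), -30) = Rational(771120, 127)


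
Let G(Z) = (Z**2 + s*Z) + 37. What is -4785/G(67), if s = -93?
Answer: 87/31 ≈ 2.8064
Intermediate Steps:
G(Z) = 37 + Z**2 - 93*Z (G(Z) = (Z**2 - 93*Z) + 37 = 37 + Z**2 - 93*Z)
-4785/G(67) = -4785/(37 + 67**2 - 93*67) = -4785/(37 + 4489 - 6231) = -4785/(-1705) = -4785*(-1/1705) = 87/31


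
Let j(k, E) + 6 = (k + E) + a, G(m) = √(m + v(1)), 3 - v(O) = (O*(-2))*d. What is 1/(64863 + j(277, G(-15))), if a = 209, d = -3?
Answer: 21781/1423235889 - I*√2/1423235889 ≈ 1.5304e-5 - 9.9366e-10*I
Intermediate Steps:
v(O) = 3 - 6*O (v(O) = 3 - O*(-2)*(-3) = 3 - (-2*O)*(-3) = 3 - 6*O)
G(m) = √(-3 + m) (G(m) = √(m + (3 - 6*1)) = √(m + (3 - 6)) = √(m - 3) = √(-3 + m))
j(k, E) = 203 + E + k (j(k, E) = -6 + ((k + E) + 209) = -6 + ((E + k) + 209) = -6 + (209 + E + k) = 203 + E + k)
1/(64863 + j(277, G(-15))) = 1/(64863 + (203 + √(-3 - 15) + 277)) = 1/(64863 + (203 + √(-18) + 277)) = 1/(64863 + (203 + 3*I*√2 + 277)) = 1/(64863 + (480 + 3*I*√2)) = 1/(65343 + 3*I*√2)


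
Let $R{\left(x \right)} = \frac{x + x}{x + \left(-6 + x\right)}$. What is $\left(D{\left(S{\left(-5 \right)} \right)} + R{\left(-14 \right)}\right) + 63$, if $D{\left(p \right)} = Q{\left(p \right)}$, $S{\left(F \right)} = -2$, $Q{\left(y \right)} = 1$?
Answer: $\frac{1102}{17} \approx 64.823$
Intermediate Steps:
$D{\left(p \right)} = 1$
$R{\left(x \right)} = \frac{2 x}{-6 + 2 x}$
$\left(D{\left(S{\left(-5 \right)} \right)} + R{\left(-14 \right)}\right) + 63 = \left(1 - \frac{14}{-3 - 14}\right) + 63 = \left(1 - \frac{14}{-17}\right) + 63 = \left(1 - - \frac{14}{17}\right) + 63 = \left(1 + \frac{14}{17}\right) + 63 = \frac{31}{17} + 63 = \frac{1102}{17}$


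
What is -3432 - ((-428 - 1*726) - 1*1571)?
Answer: -707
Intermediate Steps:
-3432 - ((-428 - 1*726) - 1*1571) = -3432 - ((-428 - 726) - 1571) = -3432 - (-1154 - 1571) = -3432 - 1*(-2725) = -3432 + 2725 = -707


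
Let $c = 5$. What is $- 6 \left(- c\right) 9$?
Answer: $270$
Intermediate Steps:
$- 6 \left(- c\right) 9 = - 6 \left(\left(-1\right) 5\right) 9 = \left(-6\right) \left(-5\right) 9 = 30 \cdot 9 = 270$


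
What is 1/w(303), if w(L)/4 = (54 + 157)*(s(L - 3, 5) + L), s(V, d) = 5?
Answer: 1/259952 ≈ 3.8469e-6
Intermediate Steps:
w(L) = 4220 + 844*L (w(L) = 4*((54 + 157)*(5 + L)) = 4*(211*(5 + L)) = 4*(1055 + 211*L) = 4220 + 844*L)
1/w(303) = 1/(4220 + 844*303) = 1/(4220 + 255732) = 1/259952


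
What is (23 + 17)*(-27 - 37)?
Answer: -2560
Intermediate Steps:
(23 + 17)*(-27 - 37) = 40*(-64) = -2560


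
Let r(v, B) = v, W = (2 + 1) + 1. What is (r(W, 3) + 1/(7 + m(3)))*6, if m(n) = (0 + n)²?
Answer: 195/8 ≈ 24.375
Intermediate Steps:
W = 4 (W = 3 + 1 = 4)
m(n) = n²
(r(W, 3) + 1/(7 + m(3)))*6 = (4 + 1/(7 + 3²))*6 = (4 + 1/(7 + 9))*6 = (4 + 1/16)*6 = (65/16)*6 = 195/8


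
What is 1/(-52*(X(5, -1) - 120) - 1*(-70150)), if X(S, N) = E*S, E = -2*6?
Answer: 1/79510 ≈ 1.2577e-5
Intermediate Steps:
E = -12
X(S, N) = -12*S
1/(-52*(X(5, -1) - 120) - 1*(-70150)) = 1/(-52*(-12*5 - 120) - 1*(-70150)) = 1/(-52*(-60 - 120) + 70150) = 1/(-52*(-180) + 70150) = 1/(9360 + 70150) = 1/79510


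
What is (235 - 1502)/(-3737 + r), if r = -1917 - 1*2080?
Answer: 1267/7734 ≈ 0.16382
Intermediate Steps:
r = -3997 (r = -1917 - 2080 = -3997)
(235 - 1502)/(-3737 + r) = (235 - 1502)/(-3737 - 3997) = -1267/(-7734) = -1267*(-1/7734) = 1267/7734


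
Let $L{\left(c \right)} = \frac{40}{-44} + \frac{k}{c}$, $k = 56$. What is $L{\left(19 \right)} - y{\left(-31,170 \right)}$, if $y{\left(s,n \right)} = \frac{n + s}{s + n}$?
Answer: $\frac{217}{209} \approx 1.0383$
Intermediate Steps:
$y{\left(s,n \right)} = 1$ ($y{\left(s,n \right)} = \frac{n + s}{n + s} = 1$)
$L{\left(c \right)} = - \frac{10}{11} + \frac{56}{c}$ ($L{\left(c \right)} = \frac{40}{-44} + \frac{56}{c} = 40 \left(- \frac{1}{44}\right) + \frac{56}{c} = - \frac{10}{11} + \frac{56}{c}$)
$L{\left(19 \right)} - y{\left(-31,170 \right)} = \left(- \frac{10}{11} + \frac{56}{19}\right) - 1 = \frac{426}{209} - 1 = \frac{217}{209}$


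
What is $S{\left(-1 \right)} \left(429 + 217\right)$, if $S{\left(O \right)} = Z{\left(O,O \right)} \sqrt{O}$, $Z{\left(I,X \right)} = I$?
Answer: $- 646 i \approx - 646.0 i$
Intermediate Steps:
$S{\left(O \right)} = O^{\frac{3}{2}}$ ($S{\left(O \right)} = O \sqrt{O} = O^{\frac{3}{2}}$)
$S{\left(-1 \right)} \left(429 + 217\right) = \left(-1\right)^{\frac{3}{2}} \left(429 + 217\right) = - i 646 = - 646 i$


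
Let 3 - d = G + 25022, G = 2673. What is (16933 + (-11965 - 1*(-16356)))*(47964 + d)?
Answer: 432280128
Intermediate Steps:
d = -27692 (d = 3 - (2673 + 25022) = 3 - 1*27695 = 3 - 27695 = -27692)
(16933 + (-11965 - 1*(-16356)))*(47964 + d) = (16933 + (-11965 - 1*(-16356)))*(47964 - 27692) = (16933 + (-11965 + 16356))*20272 = (16933 + 4391)*20272 = 21324*20272 = 432280128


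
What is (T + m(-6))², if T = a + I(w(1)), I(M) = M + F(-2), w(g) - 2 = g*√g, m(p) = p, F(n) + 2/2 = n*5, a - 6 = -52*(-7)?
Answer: 126736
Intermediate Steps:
a = 370 (a = 6 - 52*(-7) = 6 + 364 = 370)
F(n) = -1 + 5*n (F(n) = -1 + n*5 = -1 + 5*n)
w(g) = 2 + g^(3/2) (w(g) = 2 + g*√g = 2 + g^(3/2))
I(M) = -11 + M (I(M) = M + (-1 + 5*(-2)) = M + (-1 - 10) = M - 11 = -11 + M)
T = 362 (T = 370 + (-11 + (2 + 1^(3/2))) = 370 + (-11 + (2 + 1)) = 370 + (-11 + 3) = 370 - 8 = 362)
(T + m(-6))² = (362 - 6)² = 356² = 126736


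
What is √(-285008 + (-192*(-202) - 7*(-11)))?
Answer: I*√246147 ≈ 496.13*I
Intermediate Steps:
√(-285008 + (-192*(-202) - 7*(-11))) = √(-285008 + (38784 + 77)) = √(-285008 + 38861) = √(-246147) = I*√246147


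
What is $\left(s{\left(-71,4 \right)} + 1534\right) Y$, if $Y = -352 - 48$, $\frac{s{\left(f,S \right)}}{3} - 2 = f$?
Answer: $-530800$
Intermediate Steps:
$s{\left(f,S \right)} = 6 + 3 f$
$Y = -400$
$\left(s{\left(-71,4 \right)} + 1534\right) Y = \left(\left(6 + 3 \left(-71\right)\right) + 1534\right) \left(-400\right) = \left(\left(6 - 213\right) + 1534\right) \left(-400\right) = \left(-207 + 1534\right) \left(-400\right) = 1327 \left(-400\right) = -530800$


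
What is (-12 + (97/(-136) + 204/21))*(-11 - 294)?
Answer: 870775/952 ≈ 914.68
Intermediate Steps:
(-12 + (97/(-136) + 204/21))*(-11 - 294) = (-12 + (97*(-1/136) + 204*(1/21)))*(-305) = (-12 + (-97/136 + 68/7))*(-305) = (-12 + 8569/952)*(-305) = -2855/952*(-305) = 870775/952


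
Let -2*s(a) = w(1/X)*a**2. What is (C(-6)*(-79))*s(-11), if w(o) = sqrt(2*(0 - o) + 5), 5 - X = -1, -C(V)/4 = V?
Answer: 38236*sqrt(42) ≈ 2.4780e+5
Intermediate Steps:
C(V) = -4*V
X = 6 (X = 5 - 1*(-1) = 5 + 1 = 6)
w(o) = sqrt(5 - 2*o) (w(o) = sqrt(2*(-o) + 5) = sqrt(-2*o + 5) = sqrt(5 - 2*o))
s(a) = -sqrt(42)*a**2/6 (s(a) = -sqrt(5 - 2/6)*a**2/2 = -sqrt(5 - 2*1/6)*a**2/2 = -sqrt(5 - 1/3)*a**2/2 = -sqrt(14/3)*a**2/2 = -sqrt(42)/3*a**2/2 = -sqrt(42)*a**2/6)
(C(-6)*(-79))*s(-11) = (-4*(-6)*(-79))*(-1/6*sqrt(42)*(-11)**2) = (24*(-79))*(-1/6*sqrt(42)*121) = -(-38236)*sqrt(42) = 38236*sqrt(42)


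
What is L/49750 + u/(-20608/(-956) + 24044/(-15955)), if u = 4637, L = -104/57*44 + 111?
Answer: 146613782931007/633928131500 ≈ 231.28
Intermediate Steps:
L = 1751/57 (L = -104*1/57*44 + 111 = -104/57*44 + 111 = -4576/57 + 111 = 1751/57 ≈ 30.719)
L/49750 + u/(-20608/(-956) + 24044/(-15955)) = (1751/57)/49750 + 4637/(-20608/(-956) + 24044/(-15955)) = (1751/57)*(1/49750) + 4637/(-20608*(-1/956) + 24044*(-1/15955)) = 1751/2835750 + 4637/(5152/239 - 24044/15955) = 1751/2835750 + 4637/(76453644/3813245) = 1751/2835750 + 4637*(3813245/76453644) = 1751/2835750 + 17682017065/76453644 = 146613782931007/633928131500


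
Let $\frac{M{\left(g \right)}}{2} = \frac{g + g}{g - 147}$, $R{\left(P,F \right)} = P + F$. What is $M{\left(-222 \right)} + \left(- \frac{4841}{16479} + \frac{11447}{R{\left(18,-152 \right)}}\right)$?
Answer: $- \frac{7542761735}{90535626} \approx -83.313$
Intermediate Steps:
$R{\left(P,F \right)} = F + P$
$M{\left(g \right)} = \frac{4 g}{-147 + g}$ ($M{\left(g \right)} = 2 \frac{g + g}{g - 147} = 2 \frac{2 g}{-147 + g} = \frac{4 g}{-147 + g}$)
$M{\left(-222 \right)} + \left(- \frac{4841}{16479} + \frac{11447}{R{\left(18,-152 \right)}}\right) = 4 \left(-222\right) \frac{1}{-147 - 222} + \left(- \frac{4841}{16479} + \frac{11447}{-152 + 18}\right) = 4 \left(-222\right) \frac{1}{-369} + \left(\left(-4841\right) \frac{1}{16479} + \frac{11447}{-134}\right) = 4 \left(-222\right) \left(- \frac{1}{369}\right) + \left(- \frac{4841}{16479} + 11447 \left(- \frac{1}{134}\right)\right) = \frac{296}{123} - \frac{189283807}{2208186} = - \frac{7542761735}{90535626}$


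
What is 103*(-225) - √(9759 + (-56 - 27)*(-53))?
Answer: -23175 - √14158 ≈ -23294.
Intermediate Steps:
103*(-225) - √(9759 + (-56 - 27)*(-53)) = -23175 - √(9759 - 83*(-53)) = -23175 - √(9759 + 4399) = -23175 - √14158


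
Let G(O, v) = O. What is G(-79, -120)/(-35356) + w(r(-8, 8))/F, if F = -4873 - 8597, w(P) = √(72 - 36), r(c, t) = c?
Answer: 141999/79374220 ≈ 0.0017890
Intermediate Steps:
w(P) = 6 (w(P) = √36 = 6)
F = -13470
G(-79, -120)/(-35356) + w(r(-8, 8))/F = -79/(-35356) + 6/(-13470) = -79*(-1/35356) + 6*(-1/13470) = 79/35356 - 1/2245 = 141999/79374220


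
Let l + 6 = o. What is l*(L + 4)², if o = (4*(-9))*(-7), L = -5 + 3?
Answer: 984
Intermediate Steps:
L = -2
o = 252 (o = -36*(-7) = 252)
l = 246 (l = -6 + 252 = 246)
l*(L + 4)² = 246*(-2 + 4)² = 246*2² = 246*4 = 984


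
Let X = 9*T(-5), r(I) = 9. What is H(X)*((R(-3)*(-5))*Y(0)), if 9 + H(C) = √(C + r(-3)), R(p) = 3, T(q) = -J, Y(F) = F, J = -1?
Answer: 0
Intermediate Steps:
T(q) = 1 (T(q) = -1*(-1) = 1)
X = 9 (X = 9*1 = 9)
H(C) = -9 + √(9 + C) (H(C) = -9 + √(C + 9) = -9 + √(9 + C))
H(X)*((R(-3)*(-5))*Y(0)) = (-9 + √(9 + 9))*((3*(-5))*0) = (-9 + √18)*(-15*0) = (-9 + 3*√2)*0 = 0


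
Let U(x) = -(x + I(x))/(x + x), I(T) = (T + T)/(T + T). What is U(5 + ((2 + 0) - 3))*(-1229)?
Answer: 6145/8 ≈ 768.13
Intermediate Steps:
I(T) = 1 (I(T) = (2*T)/((2*T)) = (2*T)*(1/(2*T)) = 1)
U(x) = -(1 + x)/(2*x) (U(x) = -(x + 1)/(x + x) = -(1 + x)/(2*x))
U(5 + ((2 + 0) - 3))*(-1229) = ((-1 - (5 + ((2 + 0) - 3)))/(2*(5 + ((2 + 0) - 3))))*(-1229) = ((-1 - (5 + (2 - 3)))/(2*(5 + (2 - 3))))*(-1229) = ((-1 - (5 - 1))/(2*(5 - 1)))*(-1229) = ((1/2)*(-1 - 1*4)/4)*(-1229) = ((1/2)*(1/4)*(-1 - 4))*(-1229) = ((1/2)*(1/4)*(-5))*(-1229) = -5/8*(-1229) = 6145/8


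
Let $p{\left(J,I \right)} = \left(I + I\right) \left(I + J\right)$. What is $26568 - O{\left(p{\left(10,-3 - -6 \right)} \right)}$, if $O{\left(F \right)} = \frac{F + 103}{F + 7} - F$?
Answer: $\frac{2264729}{85} \approx 26644.0$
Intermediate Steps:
$p{\left(J,I \right)} = 2 I \left(I + J\right)$
$O{\left(F \right)} = - F + \frac{103 + F}{7 + F}$ ($O{\left(F \right)} = \frac{103 + F}{7 + F} - F = - F + \frac{103 + F}{7 + F}$)
$26568 - O{\left(p{\left(10,-3 - -6 \right)} \right)} = 26568 - \frac{103 - \left(2 \left(-3 - -6\right) \left(\left(-3 - -6\right) + 10\right)\right)^{2} - 6 \cdot 2 \left(-3 - -6\right) \left(\left(-3 - -6\right) + 10\right)}{7 + 2 \left(-3 - -6\right) \left(\left(-3 - -6\right) + 10\right)} = 26568 - \frac{103 - \left(2 \left(-3 + 6\right) \left(\left(-3 + 6\right) + 10\right)\right)^{2} - 6 \cdot 2 \left(-3 + 6\right) \left(\left(-3 + 6\right) + 10\right)}{7 + 2 \left(-3 + 6\right) \left(\left(-3 + 6\right) + 10\right)} = 26568 - \frac{103 - \left(2 \cdot 3 \left(3 + 10\right)\right)^{2} - 6 \cdot 2 \cdot 3 \left(3 + 10\right)}{7 + 2 \cdot 3 \left(3 + 10\right)} = 26568 - \frac{103 - \left(2 \cdot 3 \cdot 13\right)^{2} - 6 \cdot 2 \cdot 3 \cdot 13}{7 + 2 \cdot 3 \cdot 13} = 26568 - \frac{103 - 78^{2} - 468}{7 + 78} = 26568 - \frac{103 - 6084 - 468}{85} = 26568 - \frac{1}{85} \left(-6449\right) = 26568 - - \frac{6449}{85} = 26568 + \frac{6449}{85} = \frac{2264729}{85}$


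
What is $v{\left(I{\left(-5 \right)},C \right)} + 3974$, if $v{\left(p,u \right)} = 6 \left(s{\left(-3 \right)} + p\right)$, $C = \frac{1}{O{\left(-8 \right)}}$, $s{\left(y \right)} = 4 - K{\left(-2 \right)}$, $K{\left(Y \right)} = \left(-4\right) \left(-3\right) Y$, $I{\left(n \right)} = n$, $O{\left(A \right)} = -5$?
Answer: $4112$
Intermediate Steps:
$K{\left(Y \right)} = 12 Y$
$s{\left(y \right)} = 28$ ($s{\left(y \right)} = 4 - 12 \left(-2\right) = 4 - -24 = 4 + 24 = 28$)
$C = - \frac{1}{5}$ ($C = \frac{1}{-5} = - \frac{1}{5} \approx -0.2$)
$v{\left(p,u \right)} = 168 + 6 p$ ($v{\left(p,u \right)} = 6 \left(28 + p\right) = 168 + 6 p$)
$v{\left(I{\left(-5 \right)},C \right)} + 3974 = \left(168 + 6 \left(-5\right)\right) + 3974 = \left(168 - 30\right) + 3974 = 138 + 3974 = 4112$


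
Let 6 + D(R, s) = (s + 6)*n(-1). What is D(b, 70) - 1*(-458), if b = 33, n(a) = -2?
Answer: 300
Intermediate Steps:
D(R, s) = -18 - 2*s (D(R, s) = -6 + (s + 6)*(-2) = -6 + (6 + s)*(-2) = -6 + (-12 - 2*s) = -18 - 2*s)
D(b, 70) - 1*(-458) = (-18 - 2*70) - 1*(-458) = (-18 - 140) + 458 = -158 + 458 = 300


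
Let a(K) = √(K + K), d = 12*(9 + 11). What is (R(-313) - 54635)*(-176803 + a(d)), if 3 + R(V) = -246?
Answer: 9703655852 - 219536*√30 ≈ 9.7025e+9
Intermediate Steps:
d = 240 (d = 12*20 = 240)
R(V) = -249 (R(V) = -3 - 246 = -249)
a(K) = √2*√K (a(K) = √(2*K) = √2*√K)
(R(-313) - 54635)*(-176803 + a(d)) = (-249 - 54635)*(-176803 + √2*√240) = -54884*(-176803 + √2*(4*√15)) = -54884*(-176803 + 4*√30) = 9703655852 - 219536*√30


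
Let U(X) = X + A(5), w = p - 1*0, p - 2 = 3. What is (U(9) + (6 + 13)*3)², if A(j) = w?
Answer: 5041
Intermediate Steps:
p = 5 (p = 2 + 3 = 5)
w = 5 (w = 5 - 1*0 = 5 + 0 = 5)
A(j) = 5
U(X) = 5 + X (U(X) = X + 5 = 5 + X)
(U(9) + (6 + 13)*3)² = ((5 + 9) + (6 + 13)*3)² = (14 + 19*3)² = (14 + 57)² = 71² = 5041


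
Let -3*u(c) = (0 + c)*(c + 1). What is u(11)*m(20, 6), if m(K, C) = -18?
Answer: 792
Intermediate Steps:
u(c) = -c*(1 + c)/3 (u(c) = -(0 + c)*(c + 1)/3 = -c*(1 + c)/3)
u(11)*m(20, 6) = -⅓*11*(1 + 11)*(-18) = -⅓*11*12*(-18) = -44*(-18) = 792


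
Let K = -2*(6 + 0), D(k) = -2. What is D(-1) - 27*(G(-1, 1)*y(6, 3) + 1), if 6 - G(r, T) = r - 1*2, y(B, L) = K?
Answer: 2887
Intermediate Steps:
K = -12 (K = -2*6 = -12)
y(B, L) = -12
G(r, T) = 8 - r (G(r, T) = 6 - (r - 1*2) = 6 - (r - 2) = 6 - (-2 + r) = 6 + (2 - r) = 8 - r)
D(-1) - 27*(G(-1, 1)*y(6, 3) + 1) = -2 - 27*((8 - 1*(-1))*(-12) + 1) = -2 - 27*((8 + 1)*(-12) + 1) = -2 - 27*(9*(-12) + 1) = -2 - 27*(-108 + 1) = -2 - 27*(-107) = -2 + 2889 = 2887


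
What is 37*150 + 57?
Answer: 5607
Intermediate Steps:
37*150 + 57 = 5550 + 57 = 5607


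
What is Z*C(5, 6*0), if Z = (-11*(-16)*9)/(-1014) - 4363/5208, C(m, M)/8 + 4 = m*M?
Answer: 8449036/110019 ≈ 76.796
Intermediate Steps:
C(m, M) = -32 + 8*M*m (C(m, M) = -32 + 8*(m*M) = -32 + 8*(M*m) = -32 + 8*M*m)
Z = -2112259/880152 (Z = (176*9)*(-1/1014) - 4363*1/5208 = 1584*(-1/1014) - 4363/5208 = -264/169 - 4363/5208 = -2112259/880152 ≈ -2.3999)
Z*C(5, 6*0) = -2112259*(-32 + 8*(6*0)*5)/880152 = -2112259*(-32 + 8*0*5)/880152 = -2112259*(-32 + 0)/880152 = -2112259/880152*(-32) = 8449036/110019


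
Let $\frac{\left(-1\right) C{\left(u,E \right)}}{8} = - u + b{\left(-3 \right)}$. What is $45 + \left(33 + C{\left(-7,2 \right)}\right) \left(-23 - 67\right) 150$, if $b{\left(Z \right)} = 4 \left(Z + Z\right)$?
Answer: $-2281455$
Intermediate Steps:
$b{\left(Z \right)} = 8 Z$ ($b{\left(Z \right)} = 4 \cdot 2 Z = 8 Z$)
$C{\left(u,E \right)} = 192 + 8 u$ ($C{\left(u,E \right)} = - 8 \left(- u + 8 \left(-3\right)\right) = - 8 \left(- u - 24\right) = - 8 \left(-24 - u\right) = 192 + 8 u$)
$45 + \left(33 + C{\left(-7,2 \right)}\right) \left(-23 - 67\right) 150 = 45 + \left(33 + \left(192 + 8 \left(-7\right)\right)\right) \left(-23 - 67\right) 150 = 45 + \left(33 + \left(192 - 56\right)\right) \left(-90\right) 150 = 45 + \left(33 + 136\right) \left(-90\right) 150 = 45 + 169 \left(-90\right) 150 = 45 - 2281500 = -2281455$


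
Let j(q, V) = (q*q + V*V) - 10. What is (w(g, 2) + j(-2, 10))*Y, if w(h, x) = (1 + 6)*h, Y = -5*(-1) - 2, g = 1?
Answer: 303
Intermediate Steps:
j(q, V) = -10 + V**2 + q**2 (j(q, V) = (q**2 + V**2) - 10 = (V**2 + q**2) - 10 = -10 + V**2 + q**2)
Y = 3 (Y = 5 - 2 = 3)
w(h, x) = 7*h
(w(g, 2) + j(-2, 10))*Y = (7*1 + (-10 + 10**2 + (-2)**2))*3 = (7 + (-10 + 100 + 4))*3 = (7 + 94)*3 = 101*3 = 303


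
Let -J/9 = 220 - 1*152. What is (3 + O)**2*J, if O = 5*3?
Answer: -198288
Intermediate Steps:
O = 15
J = -612 (J = -9*(220 - 1*152) = -9*(220 - 152) = -9*68 = -612)
(3 + O)**2*J = (3 + 15)**2*(-612) = 18**2*(-612) = 324*(-612) = -198288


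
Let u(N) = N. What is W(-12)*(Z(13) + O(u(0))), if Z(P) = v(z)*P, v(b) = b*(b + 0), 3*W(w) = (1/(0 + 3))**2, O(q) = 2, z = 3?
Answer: 119/27 ≈ 4.4074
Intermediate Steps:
W(w) = 1/27 (W(w) = (1/(0 + 3))**2/3 = (1/3)**2/3 = (1/3)*(1/9) = 1/27)
v(b) = b**2 (v(b) = b*b = b**2)
Z(P) = 9*P (Z(P) = 3**2*P = 9*P)
W(-12)*(Z(13) + O(u(0))) = (9*13 + 2)/27 = (117 + 2)/27 = (1/27)*119 = 119/27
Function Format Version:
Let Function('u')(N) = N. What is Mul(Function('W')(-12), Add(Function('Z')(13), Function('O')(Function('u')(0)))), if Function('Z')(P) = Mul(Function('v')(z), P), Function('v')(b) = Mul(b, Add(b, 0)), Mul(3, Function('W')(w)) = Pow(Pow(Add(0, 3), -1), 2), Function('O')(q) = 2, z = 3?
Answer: Rational(119, 27) ≈ 4.4074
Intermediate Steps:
Function('W')(w) = Rational(1, 27) (Function('W')(w) = Mul(Rational(1, 3), Pow(Pow(Add(0, 3), -1), 2)) = Mul(Rational(1, 3), Pow(Pow(3, -1), 2)) = Mul(Rational(1, 3), Pow(Rational(1, 3), 2)) = Mul(Rational(1, 3), Rational(1, 9)) = Rational(1, 27))
Function('v')(b) = Pow(b, 2) (Function('v')(b) = Mul(b, b) = Pow(b, 2))
Function('Z')(P) = Mul(9, P) (Function('Z')(P) = Mul(Pow(3, 2), P) = Mul(9, P))
Mul(Function('W')(-12), Add(Function('Z')(13), Function('O')(Function('u')(0)))) = Mul(Rational(1, 27), Add(Mul(9, 13), 2)) = Mul(Rational(1, 27), Add(117, 2)) = Mul(Rational(1, 27), 119) = Rational(119, 27)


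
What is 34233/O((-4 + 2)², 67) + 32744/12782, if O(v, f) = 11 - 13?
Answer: -218750359/12782 ≈ -17114.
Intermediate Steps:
O(v, f) = -2
34233/O((-4 + 2)², 67) + 32744/12782 = 34233/(-2) + 32744/12782 = 34233*(-½) + 32744*(1/12782) = -34233/2 + 16372/6391 = -218750359/12782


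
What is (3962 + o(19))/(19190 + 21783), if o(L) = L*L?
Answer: 4323/40973 ≈ 0.10551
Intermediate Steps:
o(L) = L²
(3962 + o(19))/(19190 + 21783) = (3962 + 19²)/(19190 + 21783) = (3962 + 361)/40973 = 4323*(1/40973) = 4323/40973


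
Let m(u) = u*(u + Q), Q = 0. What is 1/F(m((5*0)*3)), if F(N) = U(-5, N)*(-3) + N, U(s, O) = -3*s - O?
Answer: -1/45 ≈ -0.022222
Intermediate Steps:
U(s, O) = -O - 3*s
m(u) = u² (m(u) = u*(u + 0) = u*u = u²)
F(N) = -45 + 4*N (F(N) = (-N - 3*(-5))*(-3) + N = (-N + 15)*(-3) + N = (15 - N)*(-3) + N = (-45 + 3*N) + N = -45 + 4*N)
1/F(m((5*0)*3)) = 1/(-45 + 4*((5*0)*3)²) = 1/(-45 + 4*(0*3)²) = 1/(-45 + 4*0²) = 1/(-45 + 4*0) = 1/(-45 + 0) = 1/(-45) = -1/45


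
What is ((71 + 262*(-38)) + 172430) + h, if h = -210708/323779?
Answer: 52628446847/323779 ≈ 1.6254e+5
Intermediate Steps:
h = -210708/323779 (h = -210708*1/323779 = -210708/323779 ≈ -0.65078)
((71 + 262*(-38)) + 172430) + h = ((71 + 262*(-38)) + 172430) - 210708/323779 = ((71 - 9956) + 172430) - 210708/323779 = (-9885 + 172430) - 210708/323779 = 162545 - 210708/323779 = 52628446847/323779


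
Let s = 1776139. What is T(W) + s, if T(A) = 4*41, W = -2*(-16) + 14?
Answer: 1776303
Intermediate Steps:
W = 46 (W = 32 + 14 = 46)
T(A) = 164
T(W) + s = 164 + 1776139 = 1776303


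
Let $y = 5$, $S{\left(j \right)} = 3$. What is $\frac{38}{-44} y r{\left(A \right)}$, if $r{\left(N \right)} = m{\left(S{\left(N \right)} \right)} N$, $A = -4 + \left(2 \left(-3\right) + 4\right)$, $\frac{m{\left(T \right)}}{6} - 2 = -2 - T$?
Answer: $- \frac{5130}{11} \approx -466.36$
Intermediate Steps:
$m{\left(T \right)} = - 6 T$ ($m{\left(T \right)} = 12 + 6 \left(-2 - T\right) = 12 - \left(12 + 6 T\right) = - 6 T$)
$A = -6$ ($A = -4 + \left(-6 + 4\right) = -4 - 2 = -6$)
$r{\left(N \right)} = - 18 N$ ($r{\left(N \right)} = \left(-6\right) 3 N = - 18 N$)
$\frac{38}{-44} y r{\left(A \right)} = \frac{38}{-44} \cdot 5 \left(\left(-18\right) \left(-6\right)\right) = 38 \left(- \frac{1}{44}\right) 5 \cdot 108 = \left(- \frac{19}{22}\right) 5 \cdot 108 = \left(- \frac{95}{22}\right) 108 = - \frac{5130}{11}$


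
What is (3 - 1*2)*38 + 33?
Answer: 71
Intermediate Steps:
(3 - 1*2)*38 + 33 = (3 - 2)*38 + 33 = 1*38 + 33 = 38 + 33 = 71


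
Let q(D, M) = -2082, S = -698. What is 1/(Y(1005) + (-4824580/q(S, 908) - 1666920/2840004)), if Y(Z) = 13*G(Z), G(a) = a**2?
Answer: 27374483/359499276811655 ≈ 7.6146e-8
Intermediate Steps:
Y(Z) = 13*Z**2
1/(Y(1005) + (-4824580/q(S, 908) - 1666920/2840004)) = 1/(13*1005**2 + (-4824580/(-2082) - 1666920/2840004)) = 1/(13*1010025 + (-4824580*(-1/2082) - 1666920*1/2840004)) = 1/(13130325 + (2412290/1041 - 138910/236667)) = 1/(13130325 + 63418314680/27374483) = 1/(359499276811655/27374483) = 27374483/359499276811655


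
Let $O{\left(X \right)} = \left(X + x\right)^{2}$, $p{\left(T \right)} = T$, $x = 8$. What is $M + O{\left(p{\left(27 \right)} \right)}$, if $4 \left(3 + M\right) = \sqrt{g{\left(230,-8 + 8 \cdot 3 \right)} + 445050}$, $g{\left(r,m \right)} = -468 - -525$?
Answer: $1222 + \frac{\sqrt{445107}}{4} \approx 1388.8$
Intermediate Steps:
$g{\left(r,m \right)} = 57$ ($g{\left(r,m \right)} = -468 + 525 = 57$)
$O{\left(X \right)} = \left(8 + X\right)^{2}$ ($O{\left(X \right)} = \left(X + 8\right)^{2} = \left(8 + X\right)^{2}$)
$M = -3 + \frac{\sqrt{445107}}{4}$ ($M = -3 + \frac{\sqrt{57 + 445050}}{4} = -3 + \frac{\sqrt{445107}}{4} \approx 163.79$)
$M + O{\left(p{\left(27 \right)} \right)} = \left(-3 + \frac{\sqrt{445107}}{4}\right) + \left(8 + 27\right)^{2} = \left(-3 + \frac{\sqrt{445107}}{4}\right) + 35^{2} = \left(-3 + \frac{\sqrt{445107}}{4}\right) + 1225 = 1222 + \frac{\sqrt{445107}}{4}$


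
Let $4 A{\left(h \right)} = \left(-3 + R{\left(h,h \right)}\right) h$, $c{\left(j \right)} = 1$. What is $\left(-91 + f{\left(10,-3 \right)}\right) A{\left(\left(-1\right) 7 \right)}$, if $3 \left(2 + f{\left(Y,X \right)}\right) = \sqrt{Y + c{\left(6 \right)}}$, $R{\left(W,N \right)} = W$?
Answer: $- \frac{3255}{2} + \frac{35 \sqrt{11}}{6} \approx -1608.2$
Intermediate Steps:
$A{\left(h \right)} = \frac{h \left(-3 + h\right)}{4}$ ($A{\left(h \right)} = \frac{\left(-3 + h\right) h}{4} = \frac{h \left(-3 + h\right)}{4}$)
$f{\left(Y,X \right)} = -2 + \frac{\sqrt{1 + Y}}{3}$ ($f{\left(Y,X \right)} = -2 + \frac{\sqrt{Y + 1}}{3} = -2 + \frac{\sqrt{1 + Y}}{3}$)
$\left(-91 + f{\left(10,-3 \right)}\right) A{\left(\left(-1\right) 7 \right)} = \left(-91 - \left(2 - \frac{\sqrt{1 + 10}}{3}\right)\right) \frac{\left(-1\right) 7 \left(-3 - 7\right)}{4} = \left(-91 - \left(2 - \frac{\sqrt{11}}{3}\right)\right) \frac{1}{4} \left(-7\right) \left(-3 - 7\right) = \left(-93 + \frac{\sqrt{11}}{3}\right) \frac{1}{4} \left(-7\right) \left(-10\right) = \left(-93 + \frac{\sqrt{11}}{3}\right) \frac{35}{2} = - \frac{3255}{2} + \frac{35 \sqrt{11}}{6}$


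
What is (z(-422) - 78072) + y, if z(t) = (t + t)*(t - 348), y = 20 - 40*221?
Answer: 562988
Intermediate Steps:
y = -8820 (y = 20 - 8840 = -8820)
z(t) = 2*t*(-348 + t) (z(t) = (2*t)*(-348 + t) = 2*t*(-348 + t))
(z(-422) - 78072) + y = (2*(-422)*(-348 - 422) - 78072) - 8820 = (2*(-422)*(-770) - 78072) - 8820 = (649880 - 78072) - 8820 = 571808 - 8820 = 562988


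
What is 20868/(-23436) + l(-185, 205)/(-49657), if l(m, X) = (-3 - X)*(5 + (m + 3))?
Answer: -158255171/96980121 ≈ -1.6318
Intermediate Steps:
l(m, X) = (-3 - X)*(8 + m) (l(m, X) = (-3 - X)*(5 + (3 + m)) = (-3 - X)*(8 + m))
20868/(-23436) + l(-185, 205)/(-49657) = 20868/(-23436) + (-24 - 8*205 - 3*(-185) - 1*205*(-185))/(-49657) = 20868*(-1/23436) + (-24 - 1640 + 555 + 37925)*(-1/49657) = -1739/1953 + 36816*(-1/49657) = -1739/1953 - 36816/49657 = -158255171/96980121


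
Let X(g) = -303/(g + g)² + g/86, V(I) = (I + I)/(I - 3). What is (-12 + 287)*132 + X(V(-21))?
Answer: 611456215/16856 ≈ 36275.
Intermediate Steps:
V(I) = 2*I/(-3 + I) (V(I) = (2*I)/(-3 + I) = 2*I/(-3 + I))
X(g) = -303/(4*g²) + g/86 (X(g) = -303*1/(4*g²) + g*(1/86) = -303*1/(4*g²) + g/86 = -303/(4*g²) + g/86)
(-12 + 287)*132 + X(V(-21)) = (-12 + 287)*132 + (-303*(-3 - 21)²/1764/4 + (2*(-21)/(-3 - 21))/86) = 275*132 + (-303/(4*(2*(-21)/(-24))²) + (2*(-21)/(-24))/86) = 36300 + (-303/(4*(2*(-21)*(-1/24))²) + (2*(-21)*(-1/24))/86) = 36300 + (-303/(4*(7/4)²) + (1/86)*(7/4)) = 36300 + (-303/4*16/49 + 7/344) = 36300 + (-1212/49 + 7/344) = 36300 - 416585/16856 = 611456215/16856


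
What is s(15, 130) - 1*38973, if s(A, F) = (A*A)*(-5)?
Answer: -40098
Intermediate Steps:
s(A, F) = -5*A² (s(A, F) = A²*(-5) = -5*A²)
s(15, 130) - 1*38973 = -5*15² - 1*38973 = -5*225 - 38973 = -1125 - 38973 = -40098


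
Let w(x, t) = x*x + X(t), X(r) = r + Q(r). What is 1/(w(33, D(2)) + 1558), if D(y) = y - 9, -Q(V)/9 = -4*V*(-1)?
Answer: 1/2892 ≈ 0.00034578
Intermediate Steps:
Q(V) = -36*V (Q(V) = -9*(-4*V)*(-1) = -36*V)
X(r) = -35*r (X(r) = r - 36*r = -35*r)
D(y) = -9 + y
w(x, t) = x**2 - 35*t (w(x, t) = x*x - 35*t = x**2 - 35*t)
1/(w(33, D(2)) + 1558) = 1/((33**2 - 35*(-9 + 2)) + 1558) = 1/((1089 - 35*(-7)) + 1558) = 1/((1089 + 245) + 1558) = 1/(1334 + 1558) = 1/2892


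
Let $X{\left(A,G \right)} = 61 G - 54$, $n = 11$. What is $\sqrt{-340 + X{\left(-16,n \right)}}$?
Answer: $\sqrt{277} \approx 16.643$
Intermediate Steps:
$X{\left(A,G \right)} = -54 + 61 G$
$\sqrt{-340 + X{\left(-16,n \right)}} = \sqrt{-340 + \left(-54 + 61 \cdot 11\right)} = \sqrt{-340 + \left(-54 + 671\right)} = \sqrt{-340 + 617} = \sqrt{277}$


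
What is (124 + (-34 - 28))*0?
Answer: 0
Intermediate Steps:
(124 + (-34 - 28))*0 = (124 - 62)*0 = 62*0 = 0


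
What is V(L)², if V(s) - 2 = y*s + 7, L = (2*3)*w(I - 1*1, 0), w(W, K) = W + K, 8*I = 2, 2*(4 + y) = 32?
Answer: 2025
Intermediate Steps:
y = 12 (y = -4 + (½)*32 = -4 + 16 = 12)
I = ¼ (I = (⅛)*2 = ¼ ≈ 0.25000)
w(W, K) = K + W
L = -9/2 (L = (2*3)*(0 + (¼ - 1*1)) = 6*(0 + (¼ - 1)) = 6*(0 - ¾) = 6*(-¾) = -9/2 ≈ -4.5000)
V(s) = 9 + 12*s (V(s) = 2 + (12*s + 7) = 2 + (7 + 12*s) = 9 + 12*s)
V(L)² = (9 + 12*(-9/2))² = (9 - 54)² = (-45)² = 2025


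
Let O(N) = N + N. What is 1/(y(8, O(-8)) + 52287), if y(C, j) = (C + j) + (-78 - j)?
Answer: 1/52217 ≈ 1.9151e-5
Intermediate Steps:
O(N) = 2*N
y(C, j) = -78 + C
1/(y(8, O(-8)) + 52287) = 1/((-78 + 8) + 52287) = 1/(-70 + 52287) = 1/52217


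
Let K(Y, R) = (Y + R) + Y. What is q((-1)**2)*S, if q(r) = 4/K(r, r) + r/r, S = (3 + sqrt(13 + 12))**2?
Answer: 448/3 ≈ 149.33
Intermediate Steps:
K(Y, R) = R + 2*Y (K(Y, R) = (R + Y) + Y = R + 2*Y)
S = 64 (S = (3 + sqrt(25))**2 = (3 + 5)**2 = 8**2 = 64)
q(r) = 1 + 4/(3*r) (q(r) = 4/(r + 2*r) + r/r = 4/((3*r)) + 1 = 4*(1/(3*r)) + 1 = 4/(3*r) + 1 = 1 + 4/(3*r))
q((-1)**2)*S = ((4/3 + (-1)**2)/((-1)**2))*64 = ((4/3 + 1)/1)*64 = (1*(7/3))*64 = (7/3)*64 = 448/3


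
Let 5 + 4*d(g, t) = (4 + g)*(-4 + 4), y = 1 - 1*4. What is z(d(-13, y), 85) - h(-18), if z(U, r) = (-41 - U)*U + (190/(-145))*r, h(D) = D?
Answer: -20273/464 ≈ -43.692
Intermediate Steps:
y = -3 (y = 1 - 4 = -3)
d(g, t) = -5/4 (d(g, t) = -5/4 + ((4 + g)*(-4 + 4))/4 = -5/4 + ((4 + g)*0)/4 = -5/4 + (¼)*0 = -5/4 + 0 = -5/4)
z(U, r) = -38*r/29 + U*(-41 - U) (z(U, r) = U*(-41 - U) + (190*(-1/145))*r = U*(-41 - U) - 38*r/29 = -38*r/29 + U*(-41 - U))
z(d(-13, y), 85) - h(-18) = (-(-5/4)² - 41*(-5/4) - 38/29*85) - 1*(-18) = (-1*25/16 + 205/4 - 3230/29) + 18 = (-25/16 + 205/4 - 3230/29) + 18 = -28625/464 + 18 = -20273/464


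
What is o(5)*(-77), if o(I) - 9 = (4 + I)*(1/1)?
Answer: -1386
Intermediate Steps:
o(I) = 13 + I (o(I) = 9 + (4 + I)*(1/1) = 9 + (4 + I)*(1*1) = 9 + (4 + I)*1 = 9 + (4 + I) = 13 + I)
o(5)*(-77) = (13 + 5)*(-77) = 18*(-77) = -1386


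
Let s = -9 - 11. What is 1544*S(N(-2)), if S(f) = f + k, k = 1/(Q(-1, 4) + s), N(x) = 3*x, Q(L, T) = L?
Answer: -196088/21 ≈ -9337.5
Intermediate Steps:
s = -20
k = -1/21 (k = 1/(-1 - 20) = 1/(-21) = -1/21 ≈ -0.047619)
S(f) = -1/21 + f (S(f) = f - 1/21 = -1/21 + f)
1544*S(N(-2)) = 1544*(-1/21 + 3*(-2)) = 1544*(-1/21 - 6) = 1544*(-127/21) = -196088/21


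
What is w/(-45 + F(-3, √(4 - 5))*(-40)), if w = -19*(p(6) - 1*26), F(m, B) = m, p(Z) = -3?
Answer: 551/75 ≈ 7.3467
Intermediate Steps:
w = 551 (w = -19*(-3 - 1*26) = -19*(-3 - 26) = -19*(-29) = 551)
w/(-45 + F(-3, √(4 - 5))*(-40)) = 551/(-45 - 3*(-40)) = 551/(-45 + 120) = 551/75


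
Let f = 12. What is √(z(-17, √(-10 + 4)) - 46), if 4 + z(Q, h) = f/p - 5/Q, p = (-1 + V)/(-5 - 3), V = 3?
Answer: I*√28237/17 ≈ 9.8846*I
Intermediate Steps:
p = -¼ (p = (-1 + 3)/(-5 - 3) = 2/(-8) = 2*(-⅛) = -¼ ≈ -0.25000)
z(Q, h) = -52 - 5/Q (z(Q, h) = -4 + (12/(-¼) - 5/Q) = -4 + (12*(-4) - 5/Q) = -4 + (-48 - 5/Q) = -52 - 5/Q)
√(z(-17, √(-10 + 4)) - 46) = √((-52 - 5/(-17)) - 46) = √((-52 - 5*(-1/17)) - 46) = √((-52 + 5/17) - 46) = √(-879/17 - 46) = √(-1661/17) = I*√28237/17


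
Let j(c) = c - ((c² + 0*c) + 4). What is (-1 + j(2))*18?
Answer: -126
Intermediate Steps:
j(c) = -4 + c - c² (j(c) = c - ((c² + 0) + 4) = c - (c² + 4) = c - (4 + c²) = c + (-4 - c²) = -4 + c - c²)
(-1 + j(2))*18 = (-1 + (-4 + 2 - 1*2²))*18 = (-1 + (-4 + 2 - 1*4))*18 = (-1 + (-4 + 2 - 4))*18 = (-1 - 6)*18 = -7*18 = -126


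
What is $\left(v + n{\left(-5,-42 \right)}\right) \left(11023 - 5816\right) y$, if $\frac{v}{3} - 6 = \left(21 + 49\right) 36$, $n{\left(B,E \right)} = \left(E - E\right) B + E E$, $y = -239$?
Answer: $-11625866766$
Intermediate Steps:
$n{\left(B,E \right)} = E^{2}$ ($n{\left(B,E \right)} = 0 B + E^{2} = 0 + E^{2} = E^{2}$)
$v = 7578$ ($v = 18 + 3 \left(21 + 49\right) 36 = 18 + 3 \cdot 70 \cdot 36 = 18 + 3 \cdot 2520 = 18 + 7560 = 7578$)
$\left(v + n{\left(-5,-42 \right)}\right) \left(11023 - 5816\right) y = \left(7578 + \left(-42\right)^{2}\right) \left(11023 - 5816\right) \left(-239\right) = \left(7578 + 1764\right) 5207 \left(-239\right) = 9342 \cdot 5207 \left(-239\right) = 48643794 \left(-239\right) = -11625866766$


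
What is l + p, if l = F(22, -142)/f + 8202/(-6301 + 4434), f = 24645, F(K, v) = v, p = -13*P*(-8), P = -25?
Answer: -119834162404/46012215 ≈ -2604.4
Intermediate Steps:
p = -2600 (p = -13*(-25)*(-8) = 325*(-8) = -2600)
l = -202403404/46012215 (l = -142/24645 + 8202/(-6301 + 4434) = -142*1/24645 + 8202/(-1867) = -142/24645 + 8202*(-1/1867) = -142/24645 - 8202/1867 = -202403404/46012215 ≈ -4.3989)
l + p = -202403404/46012215 - 2600 = -119834162404/46012215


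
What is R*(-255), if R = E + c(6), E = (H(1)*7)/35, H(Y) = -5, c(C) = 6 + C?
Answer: -2805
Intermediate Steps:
E = -1 (E = -5*7/35 = -35*1/35 = -1)
R = 11 (R = -1 + (6 + 6) = -1 + 12 = 11)
R*(-255) = 11*(-255) = -2805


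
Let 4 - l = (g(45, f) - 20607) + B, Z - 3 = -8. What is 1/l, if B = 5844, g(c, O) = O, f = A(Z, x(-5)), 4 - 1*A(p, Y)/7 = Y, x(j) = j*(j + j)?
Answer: 1/15089 ≈ 6.6273e-5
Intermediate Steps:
Z = -5 (Z = 3 - 8 = -5)
x(j) = 2*j² (x(j) = j*(2*j) = 2*j²)
A(p, Y) = 28 - 7*Y
f = -322 (f = 28 - 14*(-5)² = 28 - 14*25 = 28 - 7*50 = 28 - 350 = -322)
l = 15089 (l = 4 - ((-322 - 20607) + 5844) = 4 - (-20929 + 5844) = 4 - 1*(-15085) = 4 + 15085 = 15089)
1/l = 1/15089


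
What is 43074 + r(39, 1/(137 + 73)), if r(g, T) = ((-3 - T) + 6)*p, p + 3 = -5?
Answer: 4520254/105 ≈ 43050.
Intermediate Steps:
p = -8 (p = -3 - 5 = -8)
r(g, T) = -24 + 8*T (r(g, T) = ((-3 - T) + 6)*(-8) = (3 - T)*(-8) = -24 + 8*T)
43074 + r(39, 1/(137 + 73)) = 43074 + (-24 + 8/(137 + 73)) = 43074 + (-24 + 8/210) = 43074 + (-24 + 8*(1/210)) = 43074 + (-24 + 4/105) = 43074 - 2516/105 = 4520254/105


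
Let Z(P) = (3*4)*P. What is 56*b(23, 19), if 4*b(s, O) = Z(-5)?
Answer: -840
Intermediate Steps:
Z(P) = 12*P
b(s, O) = -15 (b(s, O) = (12*(-5))/4 = (¼)*(-60) = -15)
56*b(23, 19) = 56*(-15) = -840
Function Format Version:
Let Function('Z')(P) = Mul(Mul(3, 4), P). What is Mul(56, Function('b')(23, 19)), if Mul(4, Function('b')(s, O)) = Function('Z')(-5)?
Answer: -840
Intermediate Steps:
Function('Z')(P) = Mul(12, P)
Function('b')(s, O) = -15 (Function('b')(s, O) = Mul(Rational(1, 4), Mul(12, -5)) = Mul(Rational(1, 4), -60) = -15)
Mul(56, Function('b')(23, 19)) = Mul(56, -15) = -840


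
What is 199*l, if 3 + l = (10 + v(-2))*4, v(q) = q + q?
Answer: 4179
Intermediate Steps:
v(q) = 2*q
l = 21 (l = -3 + (10 + 2*(-2))*4 = -3 + (10 - 4)*4 = -3 + 6*4 = -3 + 24 = 21)
199*l = 199*21 = 4179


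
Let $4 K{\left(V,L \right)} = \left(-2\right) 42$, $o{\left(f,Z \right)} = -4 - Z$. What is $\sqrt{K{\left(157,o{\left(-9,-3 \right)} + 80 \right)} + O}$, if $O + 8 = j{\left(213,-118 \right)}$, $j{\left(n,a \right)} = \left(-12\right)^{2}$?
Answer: $\sqrt{115} \approx 10.724$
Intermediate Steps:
$j{\left(n,a \right)} = 144$
$K{\left(V,L \right)} = -21$ ($K{\left(V,L \right)} = \frac{\left(-2\right) 42}{4} = \frac{1}{4} \left(-84\right) = -21$)
$O = 136$ ($O = -8 + 144 = 136$)
$\sqrt{K{\left(157,o{\left(-9,-3 \right)} + 80 \right)} + O} = \sqrt{-21 + 136} = \sqrt{115}$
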